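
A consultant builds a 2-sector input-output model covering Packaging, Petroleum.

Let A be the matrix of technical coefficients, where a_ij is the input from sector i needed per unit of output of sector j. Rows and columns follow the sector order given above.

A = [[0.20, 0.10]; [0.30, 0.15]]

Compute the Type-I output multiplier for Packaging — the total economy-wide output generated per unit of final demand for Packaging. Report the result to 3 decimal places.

m_1 = 1.769

I − A =
  [   0.80    -0.10]
  [  -0.30     0.85]
det(I−A) = (0.80)(0.85) − (-0.10)(-0.30) = 0.6500
adj(I−A) = [[0.85, 0.10], [0.30, 0.80]]
(I − A)⁻¹ = adj(I−A) / det(I−A) ≈
  [   1.3077     0.1538]
  [   0.4615     1.2308]
The output multiplier for sector j is the column-j sum of the Leontief inverse (I − A)⁻¹ = adj(I−A) / det(I−A).
Column 1 of adj(I−A): (0.85, 0.30); det(I−A) = 0.6500.
m_1 = (0.85 + 0.30) / 0.6500 = 1.15 / 0.6500 ≈ 1.769.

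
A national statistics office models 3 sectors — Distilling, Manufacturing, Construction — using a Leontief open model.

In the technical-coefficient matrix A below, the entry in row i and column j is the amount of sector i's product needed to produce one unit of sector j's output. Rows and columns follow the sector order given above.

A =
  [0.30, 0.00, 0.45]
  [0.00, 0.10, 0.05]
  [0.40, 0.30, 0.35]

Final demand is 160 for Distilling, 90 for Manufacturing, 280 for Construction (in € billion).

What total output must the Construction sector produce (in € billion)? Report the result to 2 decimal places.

I − A =
  [   0.70     0.00    -0.45]
  [   0.00     0.90    -0.05]
  [  -0.40    -0.30     0.65]
Cofactors of I−A, C_ij = (−1)^(i+j)·(minor ij) (rows/columns in the sector order above):
  C_11 = (0.90)(0.65) − (-0.05)(-0.30) = 0.5700
  C_12 = −[(0.00)(0.65) − (-0.05)(-0.40)] = 0.0200
  C_13 = (0.00)(-0.30) − (0.90)(-0.40) = 0.3600
  C_21 = −[(0.00)(0.65) − (-0.45)(-0.30)] = 0.1350
  C_22 = (0.70)(0.65) − (-0.45)(-0.40) = 0.2750
  C_23 = −[(0.70)(-0.30) − (0.00)(-0.40)] = 0.2100
  C_31 = (0.00)(-0.05) − (-0.45)(0.90) = 0.4050
  C_32 = −[(0.70)(-0.05) − (-0.45)(0.00)] = 0.0350
  C_33 = (0.70)(0.90) − (0.00)(0.00) = 0.6300
det(I−A) = Σ_j (I−A)_1j·C_1j = (0.70)(0.5700) + (0.00)(0.0200) + (-0.45)(0.3600) = 0.2370
adj(I−A) = Cᵀ =
  [ 0.5700   0.1350   0.4050]
  [ 0.0200   0.2750   0.0350]
  [ 0.3600   0.2100   0.6300]
(I − A)⁻¹ = adj(I−A) / det(I−A) ≈
  [   2.4051     0.5696     1.7089]
  [   0.0844     1.1603     0.1477]
  [   1.5190     0.8861     2.6582]
x = (I − A)⁻¹ d = adj(I−A)·d / det(I−A), with det(I−A) = 0.2370:
  x_1 = (0.5700·160 + 0.1350·90 + 0.4050·280) / 0.2370 = 216.75 / 0.2370 ≈ 914.56
  x_2 = (0.0200·160 + 0.2750·90 + 0.0350·280) / 0.2370 = 37.75 / 0.2370 ≈ 159.28
  x_3 = (0.3600·160 + 0.2100·90 + 0.6300·280) / 0.2370 = 252.90 / 0.2370 ≈ 1067.09

x_3 = 1067.09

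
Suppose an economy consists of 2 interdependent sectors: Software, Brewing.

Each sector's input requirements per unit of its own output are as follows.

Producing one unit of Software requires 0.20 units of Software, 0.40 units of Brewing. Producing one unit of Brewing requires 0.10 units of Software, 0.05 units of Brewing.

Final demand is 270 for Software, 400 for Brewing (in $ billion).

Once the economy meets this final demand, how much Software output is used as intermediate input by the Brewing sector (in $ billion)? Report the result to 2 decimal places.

I − A =
  [   0.80    -0.10]
  [  -0.40     0.95]
det(I−A) = (0.80)(0.95) − (-0.10)(-0.40) = 0.7200
adj(I−A) = [[0.95, 0.10], [0.40, 0.80]]
(I − A)⁻¹ = adj(I−A) / det(I−A) ≈
  [   1.3194     0.1389]
  [   0.5556     1.1111]
First solve x = (I − A)⁻¹ d = adj(I−A)·d / det(I−A); in particular x_2 = (0.40·270 + 0.80·400) / 0.7200 = 428.00 / 0.7200 ≈ 594.4444.
Intermediate flow from 1 to 2: z_12 = a_12 · x_2 = 0.10 × 428.00 / 0.7200 = 42.80 / 0.7200 ≈ 59.44.

z_12 = 59.44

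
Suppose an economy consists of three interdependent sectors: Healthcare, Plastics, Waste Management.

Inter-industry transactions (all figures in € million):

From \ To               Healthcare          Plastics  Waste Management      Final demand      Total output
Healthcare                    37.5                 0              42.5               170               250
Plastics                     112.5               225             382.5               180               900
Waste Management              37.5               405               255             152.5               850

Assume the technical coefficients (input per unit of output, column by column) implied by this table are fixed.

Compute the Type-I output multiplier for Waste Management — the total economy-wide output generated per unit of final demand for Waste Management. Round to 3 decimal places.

Technical coefficients a_ij = z_ij / X_j:
  a_HH = 37.5/250 = 0.15, a_PH = 112.5/250 = 0.45, a_WH = 37.5/250 = 0.15
  a_HP = 0/900 = 0.00, a_PP = 225/900 = 0.25, a_WP = 405/900 = 0.45
  a_HW = 42.5/850 = 0.05, a_PW = 382.5/850 = 0.45, a_WW = 255/850 = 0.30
I − A =
  [   0.85     0.00    -0.05]
  [  -0.45     0.75    -0.45]
  [  -0.15    -0.45     0.70]
Cofactors of I−A, C_ij = (−1)^(i+j)·(minor ij) (rows/columns in the sector order above):
  C_11 = (0.75)(0.70) − (-0.45)(-0.45) = 0.3225
  C_12 = −[(-0.45)(0.70) − (-0.45)(-0.15)] = 0.3825
  C_13 = (-0.45)(-0.45) − (0.75)(-0.15) = 0.3150
  C_21 = −[(0.00)(0.70) − (-0.05)(-0.45)] = 0.0225
  C_22 = (0.85)(0.70) − (-0.05)(-0.15) = 0.5875
  C_23 = −[(0.85)(-0.45) − (0.00)(-0.15)] = 0.3825
  C_31 = (0.00)(-0.45) − (-0.05)(0.75) = 0.0375
  C_32 = −[(0.85)(-0.45) − (-0.05)(-0.45)] = 0.4050
  C_33 = (0.85)(0.75) − (0.00)(-0.45) = 0.6375
det(I−A) = Σ_j (I−A)_1j·C_1j = (0.85)(0.3225) + (0.00)(0.3825) + (-0.05)(0.3150) = 0.258375
adj(I−A) = Cᵀ =
  [ 0.3225   0.0225   0.0375]
  [ 0.3825   0.5875   0.4050]
  [ 0.3150   0.3825   0.6375]
(I − A)⁻¹ = adj(I−A) / det(I−A) ≈
  [   1.2482     0.0871     0.1451]
  [   1.4804     2.2738     1.5675]
  [   1.2192     1.4804     2.4673]
The output multiplier for sector j is the column-j sum of the Leontief inverse (I − A)⁻¹ = adj(I−A) / det(I−A).
Column W of adj(I−A): (0.0375, 0.4050, 0.6375); det(I−A) = 0.258375.
m_W = (0.0375 + 0.4050 + 0.6375) / 0.258375 = 1.08 / 0.258375 ≈ 4.180.

m_W = 4.180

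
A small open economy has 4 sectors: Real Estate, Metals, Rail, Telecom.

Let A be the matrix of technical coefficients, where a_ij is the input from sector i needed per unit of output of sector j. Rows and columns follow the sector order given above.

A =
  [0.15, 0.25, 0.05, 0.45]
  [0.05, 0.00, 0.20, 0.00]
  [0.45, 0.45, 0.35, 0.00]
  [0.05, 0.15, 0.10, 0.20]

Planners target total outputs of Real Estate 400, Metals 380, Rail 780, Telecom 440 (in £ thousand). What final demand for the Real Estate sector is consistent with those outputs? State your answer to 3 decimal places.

d_1 = 8.000

I − A =
  [   0.85    -0.25    -0.05    -0.45]
  [  -0.05     1.00    -0.20     0.00]
  [  -0.45    -0.45     0.65     0.00]
  [  -0.05    -0.15    -0.10     0.80]
d = (I − A) x:
  d_1 = (+0.85)·400 + (-0.25)·380 + (-0.05)·780 + (-0.45)·440 = 8.000
  d_2 = (-0.05)·400 + (+1.00)·380 + (-0.20)·780 + (+0.00)·440 = 204.000
  d_3 = (-0.45)·400 + (-0.45)·380 + (+0.65)·780 + (+0.00)·440 = 156.000
  d_4 = (-0.05)·400 + (-0.15)·380 + (-0.10)·780 + (+0.80)·440 = 197.000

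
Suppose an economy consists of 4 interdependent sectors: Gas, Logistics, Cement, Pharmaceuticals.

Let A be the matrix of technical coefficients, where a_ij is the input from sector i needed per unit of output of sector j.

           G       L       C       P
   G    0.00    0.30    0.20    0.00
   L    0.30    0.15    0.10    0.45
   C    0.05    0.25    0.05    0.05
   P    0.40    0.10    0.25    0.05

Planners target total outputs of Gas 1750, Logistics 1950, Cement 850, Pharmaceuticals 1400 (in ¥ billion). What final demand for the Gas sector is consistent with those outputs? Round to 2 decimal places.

d_G = 995.00

I − A =
  [   1.00    -0.30    -0.20     0.00]
  [  -0.30     0.85    -0.10    -0.45]
  [  -0.05    -0.25     0.95    -0.05]
  [  -0.40    -0.10    -0.25     0.95]
d = (I − A) x:
  d_G = (+1.00)·1750 + (-0.30)·1950 + (-0.20)·850 + (+0.00)·1400 = 995.00
  d_L = (-0.30)·1750 + (+0.85)·1950 + (-0.10)·850 + (-0.45)·1400 = 417.50
  d_C = (-0.05)·1750 + (-0.25)·1950 + (+0.95)·850 + (-0.05)·1400 = 162.50
  d_P = (-0.40)·1750 + (-0.10)·1950 + (-0.25)·850 + (+0.95)·1400 = 222.50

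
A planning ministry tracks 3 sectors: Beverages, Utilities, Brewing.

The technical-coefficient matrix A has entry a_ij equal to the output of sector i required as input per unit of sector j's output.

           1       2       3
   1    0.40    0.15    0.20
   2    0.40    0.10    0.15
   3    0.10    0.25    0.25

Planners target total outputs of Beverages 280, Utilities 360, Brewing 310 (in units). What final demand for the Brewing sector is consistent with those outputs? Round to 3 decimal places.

d_3 = 114.500

I − A =
  [   0.60    -0.15    -0.20]
  [  -0.40     0.90    -0.15]
  [  -0.10    -0.25     0.75]
d = (I − A) x:
  d_1 = (+0.60)·280 + (-0.15)·360 + (-0.20)·310 = 52.000
  d_2 = (-0.40)·280 + (+0.90)·360 + (-0.15)·310 = 165.500
  d_3 = (-0.10)·280 + (-0.25)·360 + (+0.75)·310 = 114.500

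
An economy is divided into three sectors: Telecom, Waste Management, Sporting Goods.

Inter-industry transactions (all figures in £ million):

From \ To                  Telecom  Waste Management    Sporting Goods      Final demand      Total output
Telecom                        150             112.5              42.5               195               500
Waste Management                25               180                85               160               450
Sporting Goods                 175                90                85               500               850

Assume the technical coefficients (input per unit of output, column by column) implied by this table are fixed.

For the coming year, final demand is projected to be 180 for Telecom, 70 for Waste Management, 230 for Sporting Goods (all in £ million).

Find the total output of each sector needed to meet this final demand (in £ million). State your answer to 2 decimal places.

Technical coefficients a_ij = z_ij / X_j:
  a_TT = 150/500 = 0.30, a_WT = 25/500 = 0.05, a_ST = 175/500 = 0.35
  a_TW = 112.5/450 = 0.25, a_WW = 180/450 = 0.40, a_SW = 90/450 = 0.20
  a_TS = 42.5/850 = 0.05, a_WS = 85/850 = 0.10, a_SS = 85/850 = 0.10
I − A =
  [   0.70    -0.25    -0.05]
  [  -0.05     0.60    -0.10]
  [  -0.35    -0.20     0.90]
Cofactors of I−A, C_ij = (−1)^(i+j)·(minor ij) (rows/columns in the sector order above):
  C_11 = (0.60)(0.90) − (-0.10)(-0.20) = 0.5200
  C_12 = −[(-0.05)(0.90) − (-0.10)(-0.35)] = 0.0800
  C_13 = (-0.05)(-0.20) − (0.60)(-0.35) = 0.2200
  C_21 = −[(-0.25)(0.90) − (-0.05)(-0.20)] = 0.2350
  C_22 = (0.70)(0.90) − (-0.05)(-0.35) = 0.6125
  C_23 = −[(0.70)(-0.20) − (-0.25)(-0.35)] = 0.2275
  C_31 = (-0.25)(-0.10) − (-0.05)(0.60) = 0.0550
  C_32 = −[(0.70)(-0.10) − (-0.05)(-0.05)] = 0.0725
  C_33 = (0.70)(0.60) − (-0.25)(-0.05) = 0.4075
det(I−A) = Σ_j (I−A)_1j·C_1j = (0.70)(0.5200) + (-0.25)(0.0800) + (-0.05)(0.2200) = 0.3330
adj(I−A) = Cᵀ =
  [ 0.5200   0.2350   0.0550]
  [ 0.0800   0.6125   0.0725]
  [ 0.2200   0.2275   0.4075]
(I − A)⁻¹ = adj(I−A) / det(I−A) ≈
  [   1.5616     0.7057     0.1652]
  [   0.2402     1.8393     0.2177]
  [   0.6607     0.6832     1.2237]
x = (I − A)⁻¹ d = adj(I−A)·d / det(I−A), with det(I−A) = 0.3330:
  x_T = (0.5200·180 + 0.2350·70 + 0.0550·230) / 0.3330 = 122.70 / 0.3330 ≈ 368.47
  x_W = (0.0800·180 + 0.6125·70 + 0.0725·230) / 0.3330 = 73.95 / 0.3330 ≈ 222.07
  x_S = (0.2200·180 + 0.2275·70 + 0.4075·230) / 0.3330 = 149.25 / 0.3330 ≈ 448.20

x_T = 368.47, x_W = 222.07, x_S = 448.20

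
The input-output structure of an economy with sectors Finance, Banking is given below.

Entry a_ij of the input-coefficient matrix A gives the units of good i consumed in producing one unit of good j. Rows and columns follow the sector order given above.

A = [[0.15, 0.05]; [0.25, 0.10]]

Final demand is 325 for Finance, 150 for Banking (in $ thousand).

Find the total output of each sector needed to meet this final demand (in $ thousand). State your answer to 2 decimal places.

I − A =
  [   0.85    -0.05]
  [  -0.25     0.90]
det(I−A) = (0.85)(0.90) − (-0.05)(-0.25) = 0.7525
adj(I−A) = [[0.90, 0.05], [0.25, 0.85]]
(I − A)⁻¹ = adj(I−A) / det(I−A) ≈
  [   1.1960     0.0664]
  [   0.3322     1.1296]
x = (I − A)⁻¹ d = adj(I−A)·d / det(I−A), with det(I−A) = 0.7525:
  x_1 = (0.90·325 + 0.05·150) / 0.7525 = 300.00 / 0.7525 ≈ 398.67
  x_2 = (0.25·325 + 0.85·150) / 0.7525 = 208.75 / 0.7525 ≈ 277.41

x_1 = 398.67, x_2 = 277.41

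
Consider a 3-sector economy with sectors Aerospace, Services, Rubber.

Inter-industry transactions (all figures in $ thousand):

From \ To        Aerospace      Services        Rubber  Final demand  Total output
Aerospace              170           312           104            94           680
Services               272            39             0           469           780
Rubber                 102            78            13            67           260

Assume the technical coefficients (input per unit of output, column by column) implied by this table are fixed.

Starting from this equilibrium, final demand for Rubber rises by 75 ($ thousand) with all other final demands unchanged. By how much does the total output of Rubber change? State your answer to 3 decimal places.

Technical coefficients a_ij = z_ij / X_j:
  a_11 = 170/680 = 0.25, a_21 = 272/680 = 0.40, a_31 = 102/680 = 0.15
  a_12 = 312/780 = 0.40, a_22 = 39/780 = 0.05, a_32 = 78/780 = 0.10
  a_13 = 104/260 = 0.40, a_23 = 0/260 = 0.00, a_33 = 13/260 = 0.05
I − A =
  [   0.75    -0.40    -0.40]
  [  -0.40     0.95     0.00]
  [  -0.15    -0.10     0.95]
Cofactors of I−A, C_ij = (−1)^(i+j)·(minor ij) (rows/columns in the sector order above):
  C_11 = (0.95)(0.95) − (0.00)(-0.10) = 0.9025
  C_12 = −[(-0.40)(0.95) − (0.00)(-0.15)] = 0.3800
  C_13 = (-0.40)(-0.10) − (0.95)(-0.15) = 0.1825
  C_21 = −[(-0.40)(0.95) − (-0.40)(-0.10)] = 0.4200
  C_22 = (0.75)(0.95) − (-0.40)(-0.15) = 0.6525
  C_23 = −[(0.75)(-0.10) − (-0.40)(-0.15)] = 0.1350
  C_31 = (-0.40)(0.00) − (-0.40)(0.95) = 0.3800
  C_32 = −[(0.75)(0.00) − (-0.40)(-0.40)] = 0.1600
  C_33 = (0.75)(0.95) − (-0.40)(-0.40) = 0.5525
det(I−A) = Σ_j (I−A)_1j·C_1j = (0.75)(0.9025) + (-0.40)(0.3800) + (-0.40)(0.1825) = 0.451875
adj(I−A) = Cᵀ =
  [ 0.9025   0.4200   0.3800]
  [ 0.3800   0.6525   0.1600]
  [ 0.1825   0.1350   0.5525]
(I − A)⁻¹ = adj(I−A) / det(I−A) ≈
  [   1.9972     0.9295     0.8409]
  [   0.8409     1.4440     0.3541]
  [   0.4039     0.2988     1.2227]
Δx = (I − A)⁻¹ Δd with Δd having +75 in the Rubber component and 0 elsewhere.
So Δx_3 = L_33 · (+75), where L_33 = adj(I−A)_33 / det(I−A) = 0.5525 / 0.451875.
Δx_3 = 0.5525 × (+75) / 0.451875 = 41.4375 / 0.451875 ≈ 91.701.

Δx_3 = 91.701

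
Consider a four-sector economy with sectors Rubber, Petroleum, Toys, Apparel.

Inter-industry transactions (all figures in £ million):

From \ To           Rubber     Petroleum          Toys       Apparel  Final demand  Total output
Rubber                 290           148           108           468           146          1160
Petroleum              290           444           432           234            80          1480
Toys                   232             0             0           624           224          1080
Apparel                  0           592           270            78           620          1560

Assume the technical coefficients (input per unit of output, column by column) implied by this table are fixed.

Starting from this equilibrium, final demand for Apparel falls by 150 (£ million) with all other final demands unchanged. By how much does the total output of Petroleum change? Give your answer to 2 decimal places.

Technical coefficients a_ij = z_ij / X_j:
  a_11 = 290/1160 = 0.25, a_21 = 290/1160 = 0.25, a_31 = 232/1160 = 0.20, a_41 = 0/1160 = 0.00
  a_12 = 148/1480 = 0.10, a_22 = 444/1480 = 0.30, a_32 = 0/1480 = 0.00, a_42 = 592/1480 = 0.40
  a_13 = 108/1080 = 0.10, a_23 = 432/1080 = 0.40, a_33 = 0/1080 = 0.00, a_43 = 270/1080 = 0.25
  a_14 = 468/1560 = 0.30, a_24 = 234/1560 = 0.15, a_34 = 624/1560 = 0.40, a_44 = 78/1560 = 0.05
I − A =
  [   0.75    -0.10    -0.10    -0.30]
  [  -0.25     0.70    -0.40    -0.15]
  [  -0.20     0.00     1.00    -0.40]
  [   0.00    -0.40    -0.25     0.95]
Compute the cofactors C_ij = (−1)^(i+j)·(3×3 minor ij) of I−A; the adjugate is their transpose:
adj(I−A) = Cᵀ =
  [ 0.471000   0.221000   0.202750   0.269000]
  [ 0.296000   0.603500   0.355625   0.338500]
  [ 0.161000   0.163000   0.400000   0.245000]
  [ 0.167000   0.297000   0.255000   0.478000]
det(I−A) = Σ_j (I−A)_1j·C_1j = (0.75)(0.471000) + (-0.10)(0.296000) + (-0.10)(0.161000) + (-0.30)(0.167000) = 0.25745
(I − A)⁻¹ = adj(I−A) / det(I−A) ≈
  [   1.8295     0.8584     0.7875     1.0449]
  [   1.1497     2.3441     1.3813     1.3148]
  [   0.6254     0.6331     1.5537     0.9516]
  [   0.6487     1.1536     0.9905     1.8567]
Δx = (I − A)⁻¹ Δd with Δd having -150 in the Apparel component and 0 elsewhere.
So Δx_2 = L_24 · (-150), where L_24 = adj(I−A)_24 / det(I−A) = 0.338500 / 0.25745.
Δx_2 = 0.338500 × (-150) / 0.25745 = -50.775 / 0.25745 ≈ -197.22.

Δx_2 = -197.22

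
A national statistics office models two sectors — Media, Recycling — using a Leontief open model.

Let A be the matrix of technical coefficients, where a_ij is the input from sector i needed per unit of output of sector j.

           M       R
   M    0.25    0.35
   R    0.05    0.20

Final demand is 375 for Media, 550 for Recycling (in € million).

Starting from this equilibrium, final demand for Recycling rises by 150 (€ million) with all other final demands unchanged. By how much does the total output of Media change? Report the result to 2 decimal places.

Δx_M = 90.13

I − A =
  [   0.75    -0.35]
  [  -0.05     0.80]
det(I−A) = (0.75)(0.80) − (-0.35)(-0.05) = 0.5825
adj(I−A) = [[0.80, 0.35], [0.05, 0.75]]
(I − A)⁻¹ = adj(I−A) / det(I−A) ≈
  [   1.3734     0.6009]
  [   0.0858     1.2876]
Δx = (I − A)⁻¹ Δd with Δd having +150 in the Recycling component and 0 elsewhere.
So Δx_M = L_MR · (+150), where L_MR = adj(I−A)_MR / det(I−A) = 0.35 / 0.5825.
Δx_M = 0.35 × (+150) / 0.5825 = 52.50 / 0.5825 ≈ 90.13.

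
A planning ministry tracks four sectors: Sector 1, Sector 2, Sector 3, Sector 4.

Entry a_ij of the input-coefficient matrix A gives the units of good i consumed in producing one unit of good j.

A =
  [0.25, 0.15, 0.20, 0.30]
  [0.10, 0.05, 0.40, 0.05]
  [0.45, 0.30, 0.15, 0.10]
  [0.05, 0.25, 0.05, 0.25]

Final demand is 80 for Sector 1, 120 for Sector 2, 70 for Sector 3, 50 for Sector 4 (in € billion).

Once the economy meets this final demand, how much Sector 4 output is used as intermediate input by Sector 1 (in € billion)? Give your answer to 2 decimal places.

I − A =
  [   0.75    -0.15    -0.20    -0.30]
  [  -0.10     0.95    -0.40    -0.05]
  [  -0.45    -0.30     0.85    -0.10]
  [  -0.05    -0.25    -0.05     0.75]
Compute the cofactors C_ij = (−1)^(i+j)·(3×3 minor ij) of I−A; the adjugate is their transpose:
adj(I−A) = Cᵀ =
  [ 0.489500   0.213125   0.229625   0.240625]
  [ 0.203500   0.386375   0.237875   0.138875]
  [ 0.345500   0.268125   0.491625   0.221625]
  [ 0.123500   0.160875   0.127375   0.384375]
det(I−A) = Σ_j (I−A)_1j·C_1j = (0.75)(0.489500) + (-0.15)(0.203500) + (-0.20)(0.345500) + (-0.30)(0.123500) = 0.23045
(I − A)⁻¹ = adj(I−A) / det(I−A) ≈
  [   2.1241     0.9248     0.9964     1.0442]
  [   0.8831     1.6766     1.0322     0.6026]
  [   1.4992     1.1635     2.1333     0.9617]
  [   0.5359     0.6981     0.5527     1.6679]
First solve x = (I − A)⁻¹ d = adj(I−A)·d / det(I−A); in particular x_1 = (0.489500·80 + 0.213125·120 + 0.229625·70 + 0.240625·50) / 0.23045 = 92.84 / 0.23045 ≈ 402.8640.
Intermediate flow from 4 to 1: z_41 = a_41 · x_1 = 0.05 × 92.84 / 0.23045 = 4.642 / 0.23045 ≈ 20.14.

z_41 = 20.14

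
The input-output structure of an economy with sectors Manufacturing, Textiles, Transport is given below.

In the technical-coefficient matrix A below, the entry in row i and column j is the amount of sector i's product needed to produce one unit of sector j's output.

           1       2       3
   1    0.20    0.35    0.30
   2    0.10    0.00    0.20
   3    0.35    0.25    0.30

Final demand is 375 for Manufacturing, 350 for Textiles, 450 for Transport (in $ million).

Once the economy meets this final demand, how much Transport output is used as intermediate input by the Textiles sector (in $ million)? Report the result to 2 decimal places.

I − A =
  [   0.80    -0.35    -0.30]
  [  -0.10     1.00    -0.20]
  [  -0.35    -0.25     0.70]
Cofactors of I−A, C_ij = (−1)^(i+j)·(minor ij) (rows/columns in the sector order above):
  C_11 = (1.00)(0.70) − (-0.20)(-0.25) = 0.6500
  C_12 = −[(-0.10)(0.70) − (-0.20)(-0.35)] = 0.1400
  C_13 = (-0.10)(-0.25) − (1.00)(-0.35) = 0.3750
  C_21 = −[(-0.35)(0.70) − (-0.30)(-0.25)] = 0.3200
  C_22 = (0.80)(0.70) − (-0.30)(-0.35) = 0.4550
  C_23 = −[(0.80)(-0.25) − (-0.35)(-0.35)] = 0.3225
  C_31 = (-0.35)(-0.20) − (-0.30)(1.00) = 0.3700
  C_32 = −[(0.80)(-0.20) − (-0.30)(-0.10)] = 0.1900
  C_33 = (0.80)(1.00) − (-0.35)(-0.10) = 0.7650
det(I−A) = Σ_j (I−A)_1j·C_1j = (0.80)(0.6500) + (-0.35)(0.1400) + (-0.30)(0.3750) = 0.3585
adj(I−A) = Cᵀ =
  [ 0.6500   0.3200   0.3700]
  [ 0.1400   0.4550   0.1900]
  [ 0.3750   0.3225   0.7650]
(I − A)⁻¹ = adj(I−A) / det(I−A) ≈
  [   1.8131     0.8926     1.0321]
  [   0.3905     1.2692     0.5300]
  [   1.0460     0.8996     2.1339]
First solve x = (I − A)⁻¹ d = adj(I−A)·d / det(I−A); in particular x_2 = (0.1400·375 + 0.4550·350 + 0.1900·450) / 0.3585 = 297.25 / 0.3585 ≈ 829.1492.
Intermediate flow from 3 to 2: z_32 = a_32 · x_2 = 0.25 × 297.25 / 0.3585 = 74.3125 / 0.3585 ≈ 207.29.

z_32 = 207.29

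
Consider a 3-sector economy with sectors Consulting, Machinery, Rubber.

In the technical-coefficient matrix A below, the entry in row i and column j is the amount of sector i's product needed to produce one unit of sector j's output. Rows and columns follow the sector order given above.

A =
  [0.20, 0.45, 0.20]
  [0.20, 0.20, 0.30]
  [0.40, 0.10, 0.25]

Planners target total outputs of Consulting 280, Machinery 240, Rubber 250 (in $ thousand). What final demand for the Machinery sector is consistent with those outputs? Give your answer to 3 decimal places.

d_M = 61.000

I − A =
  [   0.80    -0.45    -0.20]
  [  -0.20     0.80    -0.30]
  [  -0.40    -0.10     0.75]
d = (I − A) x:
  d_C = (+0.80)·280 + (-0.45)·240 + (-0.20)·250 = 66.000
  d_M = (-0.20)·280 + (+0.80)·240 + (-0.30)·250 = 61.000
  d_R = (-0.40)·280 + (-0.10)·240 + (+0.75)·250 = 51.500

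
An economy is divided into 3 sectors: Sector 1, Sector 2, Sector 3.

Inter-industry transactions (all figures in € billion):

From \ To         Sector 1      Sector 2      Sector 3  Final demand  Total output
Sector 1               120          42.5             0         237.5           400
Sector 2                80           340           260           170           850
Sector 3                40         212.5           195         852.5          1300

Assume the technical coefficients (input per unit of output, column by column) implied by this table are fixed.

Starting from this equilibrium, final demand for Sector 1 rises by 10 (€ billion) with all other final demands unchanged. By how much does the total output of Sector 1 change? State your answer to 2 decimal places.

Technical coefficients a_ij = z_ij / X_j:
  a_11 = 120/400 = 0.30, a_21 = 80/400 = 0.20, a_31 = 40/400 = 0.10
  a_12 = 42.5/850 = 0.05, a_22 = 340/850 = 0.40, a_32 = 212.5/850 = 0.25
  a_13 = 0/1300 = 0.00, a_23 = 260/1300 = 0.20, a_33 = 195/1300 = 0.15
I − A =
  [   0.70    -0.05     0.00]
  [  -0.20     0.60    -0.20]
  [  -0.10    -0.25     0.85]
Cofactors of I−A, C_ij = (−1)^(i+j)·(minor ij) (rows/columns in the sector order above):
  C_11 = (0.60)(0.85) − (-0.20)(-0.25) = 0.4600
  C_12 = −[(-0.20)(0.85) − (-0.20)(-0.10)] = 0.1900
  C_13 = (-0.20)(-0.25) − (0.60)(-0.10) = 0.1100
  C_21 = −[(-0.05)(0.85) − (0.00)(-0.25)] = 0.0425
  C_22 = (0.70)(0.85) − (0.00)(-0.10) = 0.5950
  C_23 = −[(0.70)(-0.25) − (-0.05)(-0.10)] = 0.1800
  C_31 = (-0.05)(-0.20) − (0.00)(0.60) = 0.0100
  C_32 = −[(0.70)(-0.20) − (0.00)(-0.20)] = 0.1400
  C_33 = (0.70)(0.60) − (-0.05)(-0.20) = 0.4100
det(I−A) = Σ_j (I−A)_1j·C_1j = (0.70)(0.4600) + (-0.05)(0.1900) + (0.00)(0.1100) = 0.3125
adj(I−A) = Cᵀ =
  [ 0.4600   0.0425   0.0100]
  [ 0.1900   0.5950   0.1400]
  [ 0.1100   0.1800   0.4100]
(I − A)⁻¹ = adj(I−A) / det(I−A) ≈
  [   1.4720     0.1360     0.0320]
  [   0.6080     1.9040     0.4480]
  [   0.3520     0.5760     1.3120]
Δx = (I − A)⁻¹ Δd with Δd having +10 in the Sector 1 component and 0 elsewhere.
So Δx_1 = L_11 · (+10), where L_11 = adj(I−A)_11 / det(I−A) = 0.4600 / 0.3125.
Δx_1 = 0.4600 × (+10) / 0.3125 = 4.60 / 0.3125 = 14.72.

Δx_1 = 14.72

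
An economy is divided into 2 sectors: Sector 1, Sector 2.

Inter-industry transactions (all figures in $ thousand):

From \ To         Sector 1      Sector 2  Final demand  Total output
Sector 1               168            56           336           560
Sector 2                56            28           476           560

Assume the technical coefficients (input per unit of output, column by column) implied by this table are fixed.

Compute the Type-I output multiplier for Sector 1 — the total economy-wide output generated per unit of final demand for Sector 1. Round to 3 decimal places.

Technical coefficients a_ij = z_ij / X_j:
  a_11 = 168/560 = 0.30, a_21 = 56/560 = 0.10
  a_12 = 56/560 = 0.10, a_22 = 28/560 = 0.05
I − A =
  [   0.70    -0.10]
  [  -0.10     0.95]
det(I−A) = (0.70)(0.95) − (-0.10)(-0.10) = 0.6550
adj(I−A) = [[0.95, 0.10], [0.10, 0.70]]
(I − A)⁻¹ = adj(I−A) / det(I−A) ≈
  [   1.4504     0.1527]
  [   0.1527     1.0687]
The output multiplier for sector j is the column-j sum of the Leontief inverse (I − A)⁻¹ = adj(I−A) / det(I−A).
Column 1 of adj(I−A): (0.95, 0.10); det(I−A) = 0.6550.
m_1 = (0.95 + 0.10) / 0.6550 = 1.05 / 0.6550 ≈ 1.603.

m_1 = 1.603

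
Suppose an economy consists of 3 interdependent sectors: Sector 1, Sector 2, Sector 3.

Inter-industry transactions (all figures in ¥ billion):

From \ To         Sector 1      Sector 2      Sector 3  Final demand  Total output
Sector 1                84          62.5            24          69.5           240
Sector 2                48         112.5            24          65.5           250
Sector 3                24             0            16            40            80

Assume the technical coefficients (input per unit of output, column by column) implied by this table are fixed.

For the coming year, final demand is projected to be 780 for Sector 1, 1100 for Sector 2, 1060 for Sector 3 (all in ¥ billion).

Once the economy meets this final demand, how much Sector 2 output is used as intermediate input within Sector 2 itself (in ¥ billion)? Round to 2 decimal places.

z_22 = 1940.88

Technical coefficients a_ij = z_ij / X_j:
  a_11 = 84/240 = 0.35, a_21 = 48/240 = 0.20, a_31 = 24/240 = 0.10
  a_12 = 62.5/250 = 0.25, a_22 = 112.5/250 = 0.45, a_32 = 0/250 = 0.00
  a_13 = 24/80 = 0.30, a_23 = 24/80 = 0.30, a_33 = 16/80 = 0.20
I − A =
  [   0.65    -0.25    -0.30]
  [  -0.20     0.55    -0.30]
  [  -0.10     0.00     0.80]
Cofactors of I−A, C_ij = (−1)^(i+j)·(minor ij) (rows/columns in the sector order above):
  C_11 = (0.55)(0.80) − (-0.30)(0.00) = 0.4400
  C_12 = −[(-0.20)(0.80) − (-0.30)(-0.10)] = 0.1900
  C_13 = (-0.20)(0.00) − (0.55)(-0.10) = 0.0550
  C_21 = −[(-0.25)(0.80) − (-0.30)(0.00)] = 0.2000
  C_22 = (0.65)(0.80) − (-0.30)(-0.10) = 0.4900
  C_23 = −[(0.65)(0.00) − (-0.25)(-0.10)] = 0.0250
  C_31 = (-0.25)(-0.30) − (-0.30)(0.55) = 0.2400
  C_32 = −[(0.65)(-0.30) − (-0.30)(-0.20)] = 0.2550
  C_33 = (0.65)(0.55) − (-0.25)(-0.20) = 0.3075
det(I−A) = Σ_j (I−A)_1j·C_1j = (0.65)(0.4400) + (-0.25)(0.1900) + (-0.30)(0.0550) = 0.2220
adj(I−A) = Cᵀ =
  [ 0.4400   0.2000   0.2400]
  [ 0.1900   0.4900   0.2550]
  [ 0.0550   0.0250   0.3075]
(I − A)⁻¹ = adj(I−A) / det(I−A) ≈
  [   1.9820     0.9009     1.0811]
  [   0.8559     2.2072     1.1486]
  [   0.2477     0.1126     1.3851]
First solve x = (I − A)⁻¹ d = adj(I−A)·d / det(I−A); in particular x_2 = (0.1900·780 + 0.4900·1100 + 0.2550·1060) / 0.2220 = 957.50 / 0.2220 ≈ 4313.0631.
Intermediate flow from 2 to 2: z_22 = a_22 · x_2 = 0.45 × 957.50 / 0.2220 = 430.875 / 0.2220 ≈ 1940.88.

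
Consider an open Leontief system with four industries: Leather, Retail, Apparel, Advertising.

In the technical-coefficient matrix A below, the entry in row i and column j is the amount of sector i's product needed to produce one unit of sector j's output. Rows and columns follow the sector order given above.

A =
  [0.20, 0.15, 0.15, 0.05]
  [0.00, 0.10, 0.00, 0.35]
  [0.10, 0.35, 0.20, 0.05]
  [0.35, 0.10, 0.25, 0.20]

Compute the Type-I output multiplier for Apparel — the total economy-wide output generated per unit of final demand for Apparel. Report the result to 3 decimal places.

m_3 = 2.686

I − A =
  [   0.80    -0.15    -0.15    -0.05]
  [   0.00     0.90     0.00    -0.35]
  [  -0.10    -0.35     0.80    -0.05]
  [  -0.35    -0.10    -0.25     0.80]
Compute the cofactors C_ij = (−1)^(i+j)·(3×3 minor ij) of I−A; the adjugate is their transpose:
adj(I−A) = Cᵀ =
  [ 0.506125   0.145250   0.127125   0.103125]
  [ 0.106750   0.472125   0.088375   0.218750]
  [ 0.127125   0.237000   0.513875   0.143750]
  [ 0.274500   0.196625   0.227250   0.562500]
det(I−A) = Σ_j (I−A)_1j·C_1j = (0.80)(0.506125) + (-0.15)(0.106750) + (-0.15)(0.127125) + (-0.05)(0.274500) = 0.35609375
(I − A)⁻¹ = adj(I−A) / det(I−A) ≈
  [   1.4213     0.4079     0.3570     0.2896]
  [   0.2998     1.3258     0.2482     0.6143]
  [   0.3570     0.6656     1.4431     0.4037]
  [   0.7709     0.5522     0.6382     1.5796]
The output multiplier for sector j is the column-j sum of the Leontief inverse (I − A)⁻¹ = adj(I−A) / det(I−A).
Column 3 of adj(I−A): (0.127125, 0.088375, 0.513875, 0.227250); det(I−A) = 0.35609375.
m_3 = (0.127125 + 0.088375 + 0.513875 + 0.227250) / 0.35609375 = 0.956625 / 0.35609375 ≈ 2.686.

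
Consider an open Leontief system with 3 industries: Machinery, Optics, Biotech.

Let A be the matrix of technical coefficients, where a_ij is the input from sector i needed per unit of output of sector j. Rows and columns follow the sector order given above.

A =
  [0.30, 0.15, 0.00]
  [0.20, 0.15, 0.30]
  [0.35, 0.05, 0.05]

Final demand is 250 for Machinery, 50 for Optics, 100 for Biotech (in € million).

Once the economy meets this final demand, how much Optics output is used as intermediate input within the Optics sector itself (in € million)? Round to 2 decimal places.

z_22 = 37.61

I − A =
  [   0.70    -0.15     0.00]
  [  -0.20     0.85    -0.30]
  [  -0.35    -0.05     0.95]
Cofactors of I−A, C_ij = (−1)^(i+j)·(minor ij) (rows/columns in the sector order above):
  C_11 = (0.85)(0.95) − (-0.30)(-0.05) = 0.7925
  C_12 = −[(-0.20)(0.95) − (-0.30)(-0.35)] = 0.2950
  C_13 = (-0.20)(-0.05) − (0.85)(-0.35) = 0.3075
  C_21 = −[(-0.15)(0.95) − (0.00)(-0.05)] = 0.1425
  C_22 = (0.70)(0.95) − (0.00)(-0.35) = 0.6650
  C_23 = −[(0.70)(-0.05) − (-0.15)(-0.35)] = 0.0875
  C_31 = (-0.15)(-0.30) − (0.00)(0.85) = 0.0450
  C_32 = −[(0.70)(-0.30) − (0.00)(-0.20)] = 0.2100
  C_33 = (0.70)(0.85) − (-0.15)(-0.20) = 0.5650
det(I−A) = Σ_j (I−A)_1j·C_1j = (0.70)(0.7925) + (-0.15)(0.2950) + (0.00)(0.3075) = 0.5105
adj(I−A) = Cᵀ =
  [ 0.7925   0.1425   0.0450]
  [ 0.2950   0.6650   0.2100]
  [ 0.3075   0.0875   0.5650]
(I − A)⁻¹ = adj(I−A) / det(I−A) ≈
  [   1.5524     0.2791     0.0881]
  [   0.5779     1.3026     0.4114]
  [   0.6024     0.1714     1.1068]
First solve x = (I − A)⁻¹ d = adj(I−A)·d / det(I−A); in particular x_2 = (0.2950·250 + 0.6650·50 + 0.2100·100) / 0.5105 = 128.00 / 0.5105 ≈ 250.7346.
Intermediate flow from 2 to 2: z_22 = a_22 · x_2 = 0.15 × 128.00 / 0.5105 = 19.20 / 0.5105 ≈ 37.61.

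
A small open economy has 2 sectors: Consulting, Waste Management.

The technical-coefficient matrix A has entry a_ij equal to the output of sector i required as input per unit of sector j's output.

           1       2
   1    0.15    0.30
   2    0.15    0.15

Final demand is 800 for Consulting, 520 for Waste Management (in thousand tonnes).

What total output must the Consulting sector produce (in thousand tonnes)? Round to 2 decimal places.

I − A =
  [   0.85    -0.30]
  [  -0.15     0.85]
det(I−A) = (0.85)(0.85) − (-0.30)(-0.15) = 0.6775
adj(I−A) = [[0.85, 0.30], [0.15, 0.85]]
(I − A)⁻¹ = adj(I−A) / det(I−A) ≈
  [   1.2546     0.4428]
  [   0.2214     1.2546]
x = (I − A)⁻¹ d = adj(I−A)·d / det(I−A), with det(I−A) = 0.6775:
  x_1 = (0.85·800 + 0.30·520) / 0.6775 = 836.00 / 0.6775 ≈ 1233.95
  x_2 = (0.15·800 + 0.85·520) / 0.6775 = 562.00 / 0.6775 ≈ 829.52

x_1 = 1233.95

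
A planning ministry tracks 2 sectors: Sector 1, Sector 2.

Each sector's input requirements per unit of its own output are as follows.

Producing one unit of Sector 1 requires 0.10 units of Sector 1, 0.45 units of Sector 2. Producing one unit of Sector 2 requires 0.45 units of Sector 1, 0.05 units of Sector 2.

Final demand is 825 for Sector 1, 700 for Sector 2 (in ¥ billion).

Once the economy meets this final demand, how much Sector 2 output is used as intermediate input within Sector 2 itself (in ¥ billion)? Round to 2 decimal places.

z_22 = 76.72

I − A =
  [   0.90    -0.45]
  [  -0.45     0.95]
det(I−A) = (0.90)(0.95) − (-0.45)(-0.45) = 0.6525
adj(I−A) = [[0.95, 0.45], [0.45, 0.90]]
(I − A)⁻¹ = adj(I−A) / det(I−A) ≈
  [   1.4559     0.6897]
  [   0.6897     1.3793]
First solve x = (I − A)⁻¹ d = adj(I−A)·d / det(I−A); in particular x_2 = (0.45·825 + 0.90·700) / 0.6525 = 1001.25 / 0.6525 ≈ 1534.4828.
Intermediate flow from 2 to 2: z_22 = a_22 · x_2 = 0.05 × 1001.25 / 0.6525 = 50.0625 / 0.6525 ≈ 76.72.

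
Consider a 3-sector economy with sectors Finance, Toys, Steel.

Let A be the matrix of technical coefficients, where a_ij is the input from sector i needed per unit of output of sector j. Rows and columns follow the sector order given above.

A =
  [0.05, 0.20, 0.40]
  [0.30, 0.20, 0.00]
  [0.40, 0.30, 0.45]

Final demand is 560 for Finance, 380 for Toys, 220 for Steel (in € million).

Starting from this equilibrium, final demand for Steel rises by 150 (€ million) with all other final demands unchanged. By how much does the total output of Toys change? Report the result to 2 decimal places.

I − A =
  [   0.95    -0.20    -0.40]
  [  -0.30     0.80     0.00]
  [  -0.40    -0.30     0.55]
Cofactors of I−A, C_ij = (−1)^(i+j)·(minor ij) (rows/columns in the sector order above):
  C_11 = (0.80)(0.55) − (0.00)(-0.30) = 0.4400
  C_12 = −[(-0.30)(0.55) − (0.00)(-0.40)] = 0.1650
  C_13 = (-0.30)(-0.30) − (0.80)(-0.40) = 0.4100
  C_21 = −[(-0.20)(0.55) − (-0.40)(-0.30)] = 0.2300
  C_22 = (0.95)(0.55) − (-0.40)(-0.40) = 0.3625
  C_23 = −[(0.95)(-0.30) − (-0.20)(-0.40)] = 0.3650
  C_31 = (-0.20)(0.00) − (-0.40)(0.80) = 0.3200
  C_32 = −[(0.95)(0.00) − (-0.40)(-0.30)] = 0.1200
  C_33 = (0.95)(0.80) − (-0.20)(-0.30) = 0.7000
det(I−A) = Σ_j (I−A)_1j·C_1j = (0.95)(0.4400) + (-0.20)(0.1650) + (-0.40)(0.4100) = 0.2210
adj(I−A) = Cᵀ =
  [ 0.4400   0.2300   0.3200]
  [ 0.1650   0.3625   0.1200]
  [ 0.4100   0.3650   0.7000]
(I − A)⁻¹ = adj(I−A) / det(I−A) ≈
  [   1.9910     1.0407     1.4480]
  [   0.7466     1.6403     0.5430]
  [   1.8552     1.6516     3.1674]
Δx = (I − A)⁻¹ Δd with Δd having +150 in the Steel component and 0 elsewhere.
So Δx_2 = L_23 · (+150), where L_23 = adj(I−A)_23 / det(I−A) = 0.1200 / 0.2210.
Δx_2 = 0.1200 × (+150) / 0.2210 = 18.00 / 0.2210 ≈ 81.45.

Δx_2 = 81.45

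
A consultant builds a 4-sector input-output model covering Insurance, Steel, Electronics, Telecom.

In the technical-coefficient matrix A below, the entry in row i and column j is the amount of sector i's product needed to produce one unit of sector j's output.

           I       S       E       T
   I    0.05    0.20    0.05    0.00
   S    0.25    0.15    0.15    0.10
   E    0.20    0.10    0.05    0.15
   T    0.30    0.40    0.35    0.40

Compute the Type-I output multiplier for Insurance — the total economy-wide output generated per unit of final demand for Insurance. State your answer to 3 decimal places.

m_I = 3.643

I − A =
  [   0.95    -0.20    -0.05     0.00]
  [  -0.25     0.85    -0.15    -0.10]
  [  -0.20    -0.10     0.95    -0.15]
  [  -0.30    -0.40    -0.35     0.60]
Compute the cofactors C_ij = (−1)^(i+j)·(3×3 minor ij) of I−A; the adjugate is their transpose:
adj(I−A) = Cᵀ =
  [ 0.380375   0.109500   0.048500   0.030375]
  [ 0.189625   0.483375   0.127750   0.112500]
  [ 0.165250   0.147000   0.410500   0.127125]
  [ 0.413000   0.462750   0.348875   0.689625]
det(I−A) = Σ_j (I−A)_1j·C_1j = (0.95)(0.380375) + (-0.20)(0.189625) + (-0.05)(0.165250) + (0.00)(0.413000) = 0.31516875
(I − A)⁻¹ = adj(I−A) / det(I−A) ≈
  [   1.2069     0.3474     0.1539     0.0964]
  [   0.6017     1.5337     0.4053     0.3570]
  [   0.5243     0.4664     1.3025     0.4034]
  [   1.3104     1.4683     1.1069     2.1881]
The output multiplier for sector j is the column-j sum of the Leontief inverse (I − A)⁻¹ = adj(I−A) / det(I−A).
Column I of adj(I−A): (0.380375, 0.189625, 0.165250, 0.413000); det(I−A) = 0.31516875.
m_I = (0.380375 + 0.189625 + 0.165250 + 0.413000) / 0.31516875 = 1.14825 / 0.31516875 ≈ 3.643.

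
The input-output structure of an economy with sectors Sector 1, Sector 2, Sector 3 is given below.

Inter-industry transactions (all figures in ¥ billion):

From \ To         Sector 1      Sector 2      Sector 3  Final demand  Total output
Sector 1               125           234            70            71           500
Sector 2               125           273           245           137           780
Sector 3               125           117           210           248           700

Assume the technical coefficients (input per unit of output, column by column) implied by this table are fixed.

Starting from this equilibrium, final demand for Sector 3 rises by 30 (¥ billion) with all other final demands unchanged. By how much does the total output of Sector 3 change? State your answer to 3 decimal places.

Technical coefficients a_ij = z_ij / X_j:
  a_11 = 125/500 = 0.25, a_21 = 125/500 = 0.25, a_31 = 125/500 = 0.25
  a_12 = 234/780 = 0.30, a_22 = 273/780 = 0.35, a_32 = 117/780 = 0.15
  a_13 = 70/700 = 0.10, a_23 = 245/700 = 0.35, a_33 = 210/700 = 0.30
I − A =
  [   0.75    -0.30    -0.10]
  [  -0.25     0.65    -0.35]
  [  -0.25    -0.15     0.70]
Cofactors of I−A, C_ij = (−1)^(i+j)·(minor ij) (rows/columns in the sector order above):
  C_11 = (0.65)(0.70) − (-0.35)(-0.15) = 0.4025
  C_12 = −[(-0.25)(0.70) − (-0.35)(-0.25)] = 0.2625
  C_13 = (-0.25)(-0.15) − (0.65)(-0.25) = 0.2000
  C_21 = −[(-0.30)(0.70) − (-0.10)(-0.15)] = 0.2250
  C_22 = (0.75)(0.70) − (-0.10)(-0.25) = 0.5000
  C_23 = −[(0.75)(-0.15) − (-0.30)(-0.25)] = 0.1875
  C_31 = (-0.30)(-0.35) − (-0.10)(0.65) = 0.1700
  C_32 = −[(0.75)(-0.35) − (-0.10)(-0.25)] = 0.2875
  C_33 = (0.75)(0.65) − (-0.30)(-0.25) = 0.4125
det(I−A) = Σ_j (I−A)_1j·C_1j = (0.75)(0.4025) + (-0.30)(0.2625) + (-0.10)(0.2000) = 0.203125
adj(I−A) = Cᵀ =
  [ 0.4025   0.2250   0.1700]
  [ 0.2625   0.5000   0.2875]
  [ 0.2000   0.1875   0.4125]
(I − A)⁻¹ = adj(I−A) / det(I−A) ≈
  [   1.9815     1.1077     0.8369]
  [   1.2923     2.4615     1.4154]
  [   0.9846     0.9231     2.0308]
Δx = (I − A)⁻¹ Δd with Δd having +30 in the Sector 3 component and 0 elsewhere.
So Δx_3 = L_33 · (+30), where L_33 = adj(I−A)_33 / det(I−A) = 0.4125 / 0.203125.
Δx_3 = 0.4125 × (+30) / 0.203125 = 12.375 / 0.203125 ≈ 60.923.

Δx_3 = 60.923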